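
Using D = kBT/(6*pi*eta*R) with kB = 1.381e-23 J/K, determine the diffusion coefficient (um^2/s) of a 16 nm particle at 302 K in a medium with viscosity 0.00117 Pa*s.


Radius R = 16/2 = 8 nm = 8e-09 m
D = kB*T / (6*pi*eta*R)
D = 1.381e-23 * 302 / (6 * pi * 0.00117 * 8e-09)
D = 2.36387e-11 m^2/s = 23.639 um^2/s

23.639


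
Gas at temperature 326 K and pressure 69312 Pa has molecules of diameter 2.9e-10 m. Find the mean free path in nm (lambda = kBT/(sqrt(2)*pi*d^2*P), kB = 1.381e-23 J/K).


Mean free path: lambda = kB*T / (sqrt(2) * pi * d^2 * P)
lambda = 1.381e-23 * 326 / (sqrt(2) * pi * (2.9e-10)^2 * 69312)
lambda = 1.73837e-07 m
lambda = 173.84 nm

173.84


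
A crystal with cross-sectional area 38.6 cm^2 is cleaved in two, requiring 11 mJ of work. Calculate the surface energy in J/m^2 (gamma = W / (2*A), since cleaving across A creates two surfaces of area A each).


Convert: A = 38.6 cm^2 = 0.00386 m^2, W = 11 mJ = 0.011 J
Cleaving exposes two faces of area A, so total new surface = 2*A and gamma = W / (2*A)
gamma = 0.011 / (2 * 0.00386)
gamma = 1.425 J/m^2

1.425


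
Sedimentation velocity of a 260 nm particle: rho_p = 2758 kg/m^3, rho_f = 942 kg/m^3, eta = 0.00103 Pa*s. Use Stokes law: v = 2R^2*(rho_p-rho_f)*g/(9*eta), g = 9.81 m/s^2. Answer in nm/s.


Radius R = 260/2 nm = 1.3e-07 m
Density difference = 2758 - 942 = 1816 kg/m^3
v = 2 * R^2 * (rho_p - rho_f) * g / (9 * eta)
v = 2 * (1.3e-07)^2 * 1816 * 9.81 / (9 * 0.00103)
v = 6.49564e-08 m/s = 64.9564 nm/s

64.9564


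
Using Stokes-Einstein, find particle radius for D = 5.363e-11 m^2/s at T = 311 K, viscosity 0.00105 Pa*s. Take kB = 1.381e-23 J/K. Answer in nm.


Stokes-Einstein: R = kB*T / (6*pi*eta*D)
R = 1.381e-23 * 311 / (6 * pi * 0.00105 * 5.363e-11)
R = 4.04628e-09 m = 4.05 nm

4.05


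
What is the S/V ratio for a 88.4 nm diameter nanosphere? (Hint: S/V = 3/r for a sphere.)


Radius r = 88.4/2 = 44.2 nm
S/V = 3 / r = 3 / 44.2
S/V = 0.0679 nm^-1

0.0679


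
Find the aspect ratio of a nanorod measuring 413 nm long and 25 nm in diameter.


Aspect ratio AR = length / diameter
AR = 413 / 25
AR = 16.52

16.52


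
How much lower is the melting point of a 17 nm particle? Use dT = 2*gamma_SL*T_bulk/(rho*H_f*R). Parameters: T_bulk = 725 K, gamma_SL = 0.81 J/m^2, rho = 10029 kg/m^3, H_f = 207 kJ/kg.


Radius R = 17/2 = 8.5 nm = 8.5e-09 m
Convert H_f = 207 kJ/kg = 207000 J/kg
dT = 2 * gamma_SL * T_bulk / (rho * H_f * R)
dT = 2 * 0.81 * 725 / (10029 * 207000 * 8.5e-09)
dT = 66.6 K

66.6


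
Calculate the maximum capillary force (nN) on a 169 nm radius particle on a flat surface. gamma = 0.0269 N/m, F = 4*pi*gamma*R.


Convert radius: R = 169 nm = 1.69e-07 m
F = 4 * pi * gamma * R
F = 4 * pi * 0.0269 * 1.69e-07
F = 5.7128e-08 N = 57.128 nN

57.128


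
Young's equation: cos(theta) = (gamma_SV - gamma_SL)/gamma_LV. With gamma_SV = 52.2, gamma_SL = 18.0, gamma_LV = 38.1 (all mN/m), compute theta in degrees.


cos(theta) = (gamma_SV - gamma_SL) / gamma_LV
cos(theta) = (52.2 - 18.0) / 38.1
cos(theta) = 0.897638
theta = arccos(0.897638) = 26.15 degrees

26.15


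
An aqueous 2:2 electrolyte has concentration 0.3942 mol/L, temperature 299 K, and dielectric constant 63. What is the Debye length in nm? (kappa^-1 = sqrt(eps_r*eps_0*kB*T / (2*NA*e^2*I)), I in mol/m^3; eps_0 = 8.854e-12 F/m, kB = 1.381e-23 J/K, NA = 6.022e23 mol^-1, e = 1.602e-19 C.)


Ionic strength I = 0.3942 * 2^2 * 1000 = 1576.8 mol/m^3
kappa^-1 = sqrt(63 * 8.854e-12 * 1.381e-23 * 299 / (2 * 6.022e23 * (1.602e-19)^2 * 1576.8))
kappa^-1 = 0.217 nm

0.217


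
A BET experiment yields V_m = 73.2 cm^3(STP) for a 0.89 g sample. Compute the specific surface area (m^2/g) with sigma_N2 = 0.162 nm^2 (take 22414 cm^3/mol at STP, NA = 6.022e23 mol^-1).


Number of moles in monolayer = V_m / 22414 = 73.2 / 22414 = 0.00326582
Number of molecules = moles * NA = 0.00326582 * 6.022e23
SA = molecules * sigma / mass
SA = (73.2 / 22414) * 6.022e23 * 0.162e-18 / 0.89
SA = 358.0 m^2/g

358.0


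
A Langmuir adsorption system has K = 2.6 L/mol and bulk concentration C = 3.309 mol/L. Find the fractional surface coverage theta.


Langmuir isotherm: theta = K*C / (1 + K*C)
K*C = 2.6 * 3.309 = 8.6034
theta = 8.6034 / (1 + 8.6034) = 8.6034 / 9.6034
theta = 0.8959

0.8959


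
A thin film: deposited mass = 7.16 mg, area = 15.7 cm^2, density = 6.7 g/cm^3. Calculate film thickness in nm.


Convert: m = 7.16 mg = 7.1600e-06 kg, A = 15.7 cm^2 = 1.5700e-03 m^2, rho = 6.7 g/cm^3 = 6700 kg/m^3
t = m / (A * rho)
t = 7.1600e-06 / (1.5700e-03 * 6700)
t = 6.8067e-07 m = 680.7 nm

680.7


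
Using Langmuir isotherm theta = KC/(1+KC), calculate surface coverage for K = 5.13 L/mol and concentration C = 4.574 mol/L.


Langmuir isotherm: theta = K*C / (1 + K*C)
K*C = 5.13 * 4.574 = 23.46462
theta = 23.46462 / (1 + 23.46462) = 23.46462 / 24.46462
theta = 0.9591

0.9591


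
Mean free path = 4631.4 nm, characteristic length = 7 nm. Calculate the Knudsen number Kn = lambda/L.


Knudsen number Kn = lambda / L
Kn = 4631.4 / 7
Kn = 661.6286

661.6286


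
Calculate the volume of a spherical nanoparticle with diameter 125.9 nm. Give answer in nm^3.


Radius r = 125.9/2 = 62.95 nm
Volume V = (4/3) * pi * r^3
V = (4/3) * pi * (62.95)^3
V = 1044902.61 nm^3

1044902.61


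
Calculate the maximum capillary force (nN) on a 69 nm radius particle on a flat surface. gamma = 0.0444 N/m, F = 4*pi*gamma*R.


Convert radius: R = 69 nm = 6.9e-08 m
F = 4 * pi * gamma * R
F = 4 * pi * 0.0444 * 6.9e-08
F = 3.84983e-08 N = 38.4983 nN

38.4983


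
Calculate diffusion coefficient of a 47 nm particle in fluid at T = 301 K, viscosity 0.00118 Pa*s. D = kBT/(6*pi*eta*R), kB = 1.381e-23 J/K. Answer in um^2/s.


Radius R = 47/2 = 23.5 nm = 2.35e-08 m
D = kB*T / (6*pi*eta*R)
D = 1.381e-23 * 301 / (6 * pi * 0.00118 * 2.35e-08)
D = 7.9526e-12 m^2/s = 7.953 um^2/s

7.953


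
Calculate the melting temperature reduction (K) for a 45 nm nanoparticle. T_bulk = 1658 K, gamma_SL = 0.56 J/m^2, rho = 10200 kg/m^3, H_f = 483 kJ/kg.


Radius R = 45/2 = 22.5 nm = 2.25e-08 m
Convert H_f = 483 kJ/kg = 483000 J/kg
dT = 2 * gamma_SL * T_bulk / (rho * H_f * R)
dT = 2 * 0.56 * 1658 / (10200 * 483000 * 2.25e-08)
dT = 16.8 K

16.8


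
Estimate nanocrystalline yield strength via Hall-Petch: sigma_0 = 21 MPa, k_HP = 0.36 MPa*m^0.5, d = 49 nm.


d = 49 nm = 4.9e-08 m
sqrt(d) = 0.0002213594
Hall-Petch contribution = k / sqrt(d) = 0.36 / 0.0002213594 = 1626.3 MPa
sigma = sigma_0 + k/sqrt(d) = 21 + 1626.3 = 1647.3 MPa

1647.3


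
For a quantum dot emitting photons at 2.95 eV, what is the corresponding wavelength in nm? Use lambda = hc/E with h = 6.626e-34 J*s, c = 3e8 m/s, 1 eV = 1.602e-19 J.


Convert energy: E = 2.95 eV = 2.95 * 1.602e-19 = 4.7259e-19 J
lambda = h*c / E = 6.626e-34 * 3e8 / 4.7259e-19
lambda = 4.20618e-07 m = 420.6 nm

420.6


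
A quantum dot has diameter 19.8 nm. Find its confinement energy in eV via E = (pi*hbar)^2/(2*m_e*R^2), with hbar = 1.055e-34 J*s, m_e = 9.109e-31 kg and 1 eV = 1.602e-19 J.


Radius R = 19.8/2 = 9.9 nm = 9.9e-09 m
E = (pi * 1.055e-34)^2 / (2 * 9.109e-31 * (9.9e-09)^2)
E(J) = 6.15224e-22
E = E(J) / 1.602e-19 = 0.0038 eV

0.0038


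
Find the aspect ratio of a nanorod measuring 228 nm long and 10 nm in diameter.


Aspect ratio AR = length / diameter
AR = 228 / 10
AR = 22.8

22.8


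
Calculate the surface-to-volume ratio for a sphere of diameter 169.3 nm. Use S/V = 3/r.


Radius r = 169.3/2 = 84.65 nm
S/V = 3 / r = 3 / 84.65
S/V = 0.0354 nm^-1

0.0354


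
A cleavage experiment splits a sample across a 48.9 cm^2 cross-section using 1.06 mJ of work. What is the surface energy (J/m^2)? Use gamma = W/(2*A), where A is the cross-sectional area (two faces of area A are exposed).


Convert: A = 48.9 cm^2 = 0.00489 m^2, W = 1.06 mJ = 0.00106 J
Cleaving exposes two faces of area A, so total new surface = 2*A and gamma = W / (2*A)
gamma = 0.00106 / (2 * 0.00489)
gamma = 0.108 J/m^2

0.108


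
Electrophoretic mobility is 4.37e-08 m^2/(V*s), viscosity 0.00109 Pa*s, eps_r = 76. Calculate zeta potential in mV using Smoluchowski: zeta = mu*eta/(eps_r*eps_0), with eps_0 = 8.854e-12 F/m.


Smoluchowski equation: zeta = mu * eta / (eps_r * eps_0)
zeta = 4.37e-08 * 0.00109 / (76 * 8.854e-12)
zeta = 0.070787 V = 70.79 mV

70.79


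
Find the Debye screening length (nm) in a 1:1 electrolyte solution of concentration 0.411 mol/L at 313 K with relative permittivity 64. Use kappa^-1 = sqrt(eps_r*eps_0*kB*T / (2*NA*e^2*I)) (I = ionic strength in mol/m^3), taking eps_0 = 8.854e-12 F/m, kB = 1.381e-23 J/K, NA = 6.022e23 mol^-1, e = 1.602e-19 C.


Ionic strength I = 0.411 * 1^2 * 1000 = 411 mol/m^3
kappa^-1 = sqrt(64 * 8.854e-12 * 1.381e-23 * 313 / (2 * 6.022e23 * (1.602e-19)^2 * 411))
kappa^-1 = 0.439 nm

0.439


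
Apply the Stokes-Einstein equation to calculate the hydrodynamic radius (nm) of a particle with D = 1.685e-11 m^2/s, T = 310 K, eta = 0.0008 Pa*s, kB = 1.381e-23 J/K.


Stokes-Einstein: R = kB*T / (6*pi*eta*D)
R = 1.381e-23 * 310 / (6 * pi * 0.0008 * 1.685e-11)
R = 1.68486e-08 m = 16.85 nm

16.85


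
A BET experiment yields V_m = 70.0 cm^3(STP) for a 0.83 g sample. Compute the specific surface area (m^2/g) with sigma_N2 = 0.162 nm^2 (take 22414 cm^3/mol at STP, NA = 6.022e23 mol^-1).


Number of moles in monolayer = V_m / 22414 = 70.0 / 22414 = 0.00312305
Number of molecules = moles * NA = 0.00312305 * 6.022e23
SA = molecules * sigma / mass
SA = (70.0 / 22414) * 6.022e23 * 0.162e-18 / 0.83
SA = 367.1 m^2/g

367.1


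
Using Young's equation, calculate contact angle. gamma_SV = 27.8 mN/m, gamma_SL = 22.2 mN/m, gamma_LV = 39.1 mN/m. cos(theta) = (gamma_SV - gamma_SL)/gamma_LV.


cos(theta) = (gamma_SV - gamma_SL) / gamma_LV
cos(theta) = (27.8 - 22.2) / 39.1
cos(theta) = 0.143223
theta = arccos(0.143223) = 81.77 degrees

81.77


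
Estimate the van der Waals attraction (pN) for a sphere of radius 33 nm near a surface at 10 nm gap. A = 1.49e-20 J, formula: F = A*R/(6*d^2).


Convert to SI: R = 33 nm = 3.3e-08 m, d = 10 nm = 1e-08 m
F = A * R / (6 * d^2)
F = 1.49e-20 * 3.3e-08 / (6 * (1e-08)^2)
F = 8.195e-13 N = 0.82 pN

0.82


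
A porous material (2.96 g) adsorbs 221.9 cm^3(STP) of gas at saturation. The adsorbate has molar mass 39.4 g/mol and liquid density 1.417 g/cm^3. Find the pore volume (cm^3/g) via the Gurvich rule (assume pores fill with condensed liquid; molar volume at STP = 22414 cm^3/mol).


Moles adsorbed n = V_ads / 22414 = 221.9 / 22414 = 9.900062e-03 mol
Liquid volume V_liq = n * M / rho_liq = 9.900062e-03 * 39.4 / 1.417 = 0.27527 cm^3
Specific pore volume V_pore = V_liq / m_sample = 0.27527 / 2.96
V_pore = 0.093 cm^3/g

0.093


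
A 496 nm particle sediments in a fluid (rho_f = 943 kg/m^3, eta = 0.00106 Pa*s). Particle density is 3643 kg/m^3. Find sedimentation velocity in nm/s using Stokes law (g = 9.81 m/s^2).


Radius R = 496/2 nm = 2.48e-07 m
Density difference = 3643 - 943 = 2700 kg/m^3
v = 2 * R^2 * (rho_p - rho_f) * g / (9 * eta)
v = 2 * (2.48e-07)^2 * 2700 * 9.81 / (9 * 0.00106)
v = 3.41521e-07 m/s = 341.5213 nm/s

341.5213


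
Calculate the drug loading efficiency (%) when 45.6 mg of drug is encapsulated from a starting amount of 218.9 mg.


Drug loading efficiency = (drug loaded / drug initial) * 100
DLE = 45.6 / 218.9 * 100
DLE = 0.2083 * 100
DLE = 20.83%

20.83


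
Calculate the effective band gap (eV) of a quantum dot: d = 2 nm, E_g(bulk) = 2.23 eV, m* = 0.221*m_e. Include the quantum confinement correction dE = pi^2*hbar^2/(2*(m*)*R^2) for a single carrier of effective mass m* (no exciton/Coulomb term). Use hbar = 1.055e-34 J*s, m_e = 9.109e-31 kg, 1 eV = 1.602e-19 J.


Radius R = 2/2 nm = 1e-09 m
Confinement energy dE = pi^2 * hbar^2 / (2 * m_eff * m_e * R^2)
dE = pi^2 * (1.055e-34)^2 / (2 * 0.221 * 9.109e-31 * (1e-09)^2) J, divided by 1.602e-19 J/eV
dE = 1.7031 eV
Total band gap = E_g(bulk) + dE = 2.23 + 1.7031 = 3.9331 eV

3.9331


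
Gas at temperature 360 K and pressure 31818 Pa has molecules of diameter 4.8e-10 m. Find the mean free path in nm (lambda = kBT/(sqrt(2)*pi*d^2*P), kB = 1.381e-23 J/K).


Mean free path: lambda = kB*T / (sqrt(2) * pi * d^2 * P)
lambda = 1.381e-23 * 360 / (sqrt(2) * pi * (4.8e-10)^2 * 31818)
lambda = 1.52643e-07 m
lambda = 152.64 nm

152.64


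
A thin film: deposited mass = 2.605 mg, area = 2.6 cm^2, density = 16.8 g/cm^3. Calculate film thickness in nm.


Convert: m = 2.605 mg = 2.6050e-06 kg, A = 2.6 cm^2 = 2.6000e-04 m^2, rho = 16.8 g/cm^3 = 16800 kg/m^3
t = m / (A * rho)
t = 2.6050e-06 / (2.6000e-04 * 16800)
t = 5.9638e-07 m = 596.4 nm

596.4


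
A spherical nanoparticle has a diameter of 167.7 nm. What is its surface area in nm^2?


Radius r = 167.7/2 = 83.85 nm
Surface area SA = 4 * pi * r^2
SA = 4 * pi * (83.85)^2
SA = 88351.92 nm^2

88351.92


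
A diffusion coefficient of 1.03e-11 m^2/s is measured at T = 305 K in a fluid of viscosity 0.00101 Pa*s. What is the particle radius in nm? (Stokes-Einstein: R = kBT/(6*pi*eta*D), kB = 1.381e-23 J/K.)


Stokes-Einstein: R = kB*T / (6*pi*eta*D)
R = 1.381e-23 * 305 / (6 * pi * 0.00101 * 1.03e-11)
R = 2.148e-08 m = 21.48 nm

21.48


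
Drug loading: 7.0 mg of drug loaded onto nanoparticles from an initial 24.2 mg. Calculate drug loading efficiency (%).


Drug loading efficiency = (drug loaded / drug initial) * 100
DLE = 7.0 / 24.2 * 100
DLE = 0.2893 * 100
DLE = 28.93%

28.93


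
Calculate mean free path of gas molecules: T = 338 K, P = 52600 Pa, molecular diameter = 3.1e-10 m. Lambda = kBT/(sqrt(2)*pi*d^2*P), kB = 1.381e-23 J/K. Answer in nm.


Mean free path: lambda = kB*T / (sqrt(2) * pi * d^2 * P)
lambda = 1.381e-23 * 338 / (sqrt(2) * pi * (3.1e-10)^2 * 52600)
lambda = 2.07843e-07 m
lambda = 207.84 nm

207.84


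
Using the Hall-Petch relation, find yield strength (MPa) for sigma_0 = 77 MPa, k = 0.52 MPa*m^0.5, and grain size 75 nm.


d = 75 nm = 7.5e-08 m
sqrt(d) = 0.0002738613
Hall-Petch contribution = k / sqrt(d) = 0.52 / 0.0002738613 = 1898.8 MPa
sigma = sigma_0 + k/sqrt(d) = 77 + 1898.8 = 1975.8 MPa

1975.8


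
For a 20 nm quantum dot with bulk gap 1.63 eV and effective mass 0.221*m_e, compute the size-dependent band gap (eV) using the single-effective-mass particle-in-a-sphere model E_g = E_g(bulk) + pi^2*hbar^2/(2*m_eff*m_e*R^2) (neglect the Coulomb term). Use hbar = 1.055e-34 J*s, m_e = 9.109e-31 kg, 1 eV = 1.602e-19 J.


Radius R = 20/2 nm = 1e-08 m
Confinement energy dE = pi^2 * hbar^2 / (2 * m_eff * m_e * R^2)
dE = pi^2 * (1.055e-34)^2 / (2 * 0.221 * 9.109e-31 * (1e-08)^2) J, divided by 1.602e-19 J/eV
dE = 0.017 eV
Total band gap = E_g(bulk) + dE = 1.63 + 0.017 = 1.647 eV

1.647


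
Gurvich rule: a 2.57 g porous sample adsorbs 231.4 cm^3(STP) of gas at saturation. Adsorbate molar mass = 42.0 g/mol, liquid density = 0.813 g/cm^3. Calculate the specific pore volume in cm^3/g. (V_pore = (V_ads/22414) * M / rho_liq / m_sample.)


Moles adsorbed n = V_ads / 22414 = 231.4 / 22414 = 1.032390e-02 mol
Liquid volume V_liq = n * M / rho_liq = 1.032390e-02 * 42.0 / 0.813 = 0.53334 cm^3
Specific pore volume V_pore = V_liq / m_sample = 0.53334 / 2.57
V_pore = 0.2075 cm^3/g

0.2075


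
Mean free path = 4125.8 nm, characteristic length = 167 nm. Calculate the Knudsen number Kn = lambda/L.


Knudsen number Kn = lambda / L
Kn = 4125.8 / 167
Kn = 24.7054

24.7054


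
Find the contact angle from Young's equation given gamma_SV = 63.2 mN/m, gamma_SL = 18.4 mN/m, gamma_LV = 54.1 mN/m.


cos(theta) = (gamma_SV - gamma_SL) / gamma_LV
cos(theta) = (63.2 - 18.4) / 54.1
cos(theta) = 0.828096
theta = arccos(0.828096) = 34.1 degrees

34.1


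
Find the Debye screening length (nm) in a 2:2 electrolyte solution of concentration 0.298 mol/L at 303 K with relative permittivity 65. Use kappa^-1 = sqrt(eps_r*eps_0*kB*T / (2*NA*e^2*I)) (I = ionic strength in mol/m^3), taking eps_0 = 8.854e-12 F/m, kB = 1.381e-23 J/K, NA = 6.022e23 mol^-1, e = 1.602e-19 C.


Ionic strength I = 0.298 * 2^2 * 1000 = 1192 mol/m^3
kappa^-1 = sqrt(65 * 8.854e-12 * 1.381e-23 * 303 / (2 * 6.022e23 * (1.602e-19)^2 * 1192))
kappa^-1 = 0.256 nm

0.256


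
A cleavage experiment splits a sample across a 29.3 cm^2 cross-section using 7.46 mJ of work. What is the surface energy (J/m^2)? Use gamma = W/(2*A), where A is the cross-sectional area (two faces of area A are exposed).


Convert: A = 29.3 cm^2 = 0.00293 m^2, W = 7.46 mJ = 0.00746 J
Cleaving exposes two faces of area A, so total new surface = 2*A and gamma = W / (2*A)
gamma = 0.00746 / (2 * 0.00293)
gamma = 1.273 J/m^2

1.273


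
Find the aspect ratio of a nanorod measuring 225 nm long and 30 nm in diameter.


Aspect ratio AR = length / diameter
AR = 225 / 30
AR = 7.5

7.5


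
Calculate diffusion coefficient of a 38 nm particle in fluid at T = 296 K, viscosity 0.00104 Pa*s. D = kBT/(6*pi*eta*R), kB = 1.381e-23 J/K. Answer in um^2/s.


Radius R = 38/2 = 19 nm = 1.9e-08 m
D = kB*T / (6*pi*eta*R)
D = 1.381e-23 * 296 / (6 * pi * 0.00104 * 1.9e-08)
D = 1.09748e-11 m^2/s = 10.975 um^2/s

10.975


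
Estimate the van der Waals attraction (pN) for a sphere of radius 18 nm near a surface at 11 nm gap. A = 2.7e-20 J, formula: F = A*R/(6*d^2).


Convert to SI: R = 18 nm = 1.8e-08 m, d = 11 nm = 1.1e-08 m
F = A * R / (6 * d^2)
F = 2.7e-20 * 1.8e-08 / (6 * (1.1e-08)^2)
F = 6.69421e-13 N = 0.669 pN

0.669


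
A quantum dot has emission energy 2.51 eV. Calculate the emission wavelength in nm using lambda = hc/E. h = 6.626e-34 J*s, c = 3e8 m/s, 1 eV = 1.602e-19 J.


Convert energy: E = 2.51 eV = 2.51 * 1.602e-19 = 4.02102e-19 J
lambda = h*c / E = 6.626e-34 * 3e8 / 4.02102e-19
lambda = 4.94352e-07 m = 494.4 nm

494.4


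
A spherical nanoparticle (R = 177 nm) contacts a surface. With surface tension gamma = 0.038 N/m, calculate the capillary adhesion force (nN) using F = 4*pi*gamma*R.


Convert radius: R = 177 nm = 1.77e-07 m
F = 4 * pi * gamma * R
F = 4 * pi * 0.038 * 1.77e-07
F = 8.45214e-08 N = 84.5214 nN

84.5214


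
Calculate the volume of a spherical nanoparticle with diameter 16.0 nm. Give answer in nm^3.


Radius r = 16.0/2 = 8 nm
Volume V = (4/3) * pi * r^3
V = (4/3) * pi * (8)^3
V = 2144.66 nm^3

2144.66


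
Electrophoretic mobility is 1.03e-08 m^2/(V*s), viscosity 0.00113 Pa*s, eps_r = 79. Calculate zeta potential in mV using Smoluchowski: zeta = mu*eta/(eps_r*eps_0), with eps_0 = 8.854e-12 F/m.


Smoluchowski equation: zeta = mu * eta / (eps_r * eps_0)
zeta = 1.03e-08 * 0.00113 / (79 * 8.854e-12)
zeta = 0.01664 V = 16.64 mV

16.64


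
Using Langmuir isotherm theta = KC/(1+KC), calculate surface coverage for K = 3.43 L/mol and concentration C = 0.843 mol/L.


Langmuir isotherm: theta = K*C / (1 + K*C)
K*C = 3.43 * 0.843 = 2.89149
theta = 2.89149 / (1 + 2.89149) = 2.89149 / 3.89149
theta = 0.743

0.743


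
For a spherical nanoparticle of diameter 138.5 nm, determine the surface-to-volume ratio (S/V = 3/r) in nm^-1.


Radius r = 138.5/2 = 69.25 nm
S/V = 3 / r = 3 / 69.25
S/V = 0.0433 nm^-1

0.0433


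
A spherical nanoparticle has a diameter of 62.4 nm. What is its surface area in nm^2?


Radius r = 62.4/2 = 31.2 nm
Surface area SA = 4 * pi * r^2
SA = 4 * pi * (31.2)^2
SA = 12232.61 nm^2

12232.61


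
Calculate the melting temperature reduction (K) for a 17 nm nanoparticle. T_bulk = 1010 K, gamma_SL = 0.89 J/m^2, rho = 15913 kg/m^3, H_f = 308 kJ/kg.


Radius R = 17/2 = 8.5 nm = 8.5e-09 m
Convert H_f = 308 kJ/kg = 308000 J/kg
dT = 2 * gamma_SL * T_bulk / (rho * H_f * R)
dT = 2 * 0.89 * 1010 / (15913 * 308000 * 8.5e-09)
dT = 43.2 K

43.2


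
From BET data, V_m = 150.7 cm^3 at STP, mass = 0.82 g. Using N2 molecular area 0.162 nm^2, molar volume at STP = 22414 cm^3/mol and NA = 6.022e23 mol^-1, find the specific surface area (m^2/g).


Number of moles in monolayer = V_m / 22414 = 150.7 / 22414 = 0.00672348
Number of molecules = moles * NA = 0.00672348 * 6.022e23
SA = molecules * sigma / mass
SA = (150.7 / 22414) * 6.022e23 * 0.162e-18 / 0.82
SA = 799.9 m^2/g

799.9


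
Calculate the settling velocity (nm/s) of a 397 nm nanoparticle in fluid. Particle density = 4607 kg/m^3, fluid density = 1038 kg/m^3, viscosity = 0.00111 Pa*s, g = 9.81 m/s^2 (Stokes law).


Radius R = 397/2 nm = 1.985e-07 m
Density difference = 4607 - 1038 = 3569 kg/m^3
v = 2 * R^2 * (rho_p - rho_f) * g / (9 * eta)
v = 2 * (1.985e-07)^2 * 3569 * 9.81 / (9 * 0.00111)
v = 2.76186e-07 m/s = 276.1856 nm/s

276.1856


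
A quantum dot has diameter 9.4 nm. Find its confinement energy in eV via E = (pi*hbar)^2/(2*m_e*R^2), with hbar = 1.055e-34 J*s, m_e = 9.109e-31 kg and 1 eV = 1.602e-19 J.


Radius R = 9.4/2 = 4.7 nm = 4.7e-09 m
E = (pi * 1.055e-34)^2 / (2 * 9.109e-31 * (4.7e-09)^2)
E(J) = 2.72966e-21
E = E(J) / 1.602e-19 = 0.017 eV

0.017


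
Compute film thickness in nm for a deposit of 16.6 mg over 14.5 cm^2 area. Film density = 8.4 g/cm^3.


Convert: m = 16.6 mg = 1.6600e-05 kg, A = 14.5 cm^2 = 1.4500e-03 m^2, rho = 8.4 g/cm^3 = 8400 kg/m^3
t = m / (A * rho)
t = 1.6600e-05 / (1.4500e-03 * 8400)
t = 1.3629e-06 m = 1362.9 nm

1362.9


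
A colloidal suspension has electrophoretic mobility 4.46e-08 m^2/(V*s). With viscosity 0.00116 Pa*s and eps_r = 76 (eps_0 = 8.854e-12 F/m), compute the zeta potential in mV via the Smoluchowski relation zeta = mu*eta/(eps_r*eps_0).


Smoluchowski equation: zeta = mu * eta / (eps_r * eps_0)
zeta = 4.46e-08 * 0.00116 / (76 * 8.854e-12)
zeta = 0.076885 V = 76.88 mV

76.88


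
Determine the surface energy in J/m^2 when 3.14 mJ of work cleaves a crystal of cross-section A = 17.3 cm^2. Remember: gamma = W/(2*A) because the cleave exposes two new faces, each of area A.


Convert: A = 17.3 cm^2 = 0.00173 m^2, W = 3.14 mJ = 0.00314 J
Cleaving exposes two faces of area A, so total new surface = 2*A and gamma = W / (2*A)
gamma = 0.00314 / (2 * 0.00173)
gamma = 0.908 J/m^2

0.908


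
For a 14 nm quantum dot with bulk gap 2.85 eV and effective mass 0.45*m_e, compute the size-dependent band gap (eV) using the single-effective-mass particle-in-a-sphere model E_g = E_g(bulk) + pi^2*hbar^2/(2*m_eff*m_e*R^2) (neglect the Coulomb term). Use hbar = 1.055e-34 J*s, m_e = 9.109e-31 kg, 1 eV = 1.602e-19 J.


Radius R = 14/2 nm = 7e-09 m
Confinement energy dE = pi^2 * hbar^2 / (2 * m_eff * m_e * R^2)
dE = pi^2 * (1.055e-34)^2 / (2 * 0.45 * 9.109e-31 * (7e-09)^2) J, divided by 1.602e-19 J/eV
dE = 0.0171 eV
Total band gap = E_g(bulk) + dE = 2.85 + 0.0171 = 2.8671 eV

2.8671


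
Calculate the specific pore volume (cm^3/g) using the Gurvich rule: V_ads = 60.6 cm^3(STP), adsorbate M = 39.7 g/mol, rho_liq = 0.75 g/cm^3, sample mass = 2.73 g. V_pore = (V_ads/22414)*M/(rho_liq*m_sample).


Moles adsorbed n = V_ads / 22414 = 60.6 / 22414 = 2.703667e-03 mol
Liquid volume V_liq = n * M / rho_liq = 2.703667e-03 * 39.7 / 0.75 = 0.14311 cm^3
Specific pore volume V_pore = V_liq / m_sample = 0.14311 / 2.73
V_pore = 0.0524 cm^3/g

0.0524


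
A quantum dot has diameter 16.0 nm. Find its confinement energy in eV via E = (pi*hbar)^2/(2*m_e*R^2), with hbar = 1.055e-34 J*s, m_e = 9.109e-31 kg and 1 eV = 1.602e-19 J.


Radius R = 16.0/2 = 8 nm = 8e-09 m
E = (pi * 1.055e-34)^2 / (2 * 9.109e-31 * (8e-09)^2)
E(J) = 9.42159e-22
E = E(J) / 1.602e-19 = 0.0059 eV

0.0059


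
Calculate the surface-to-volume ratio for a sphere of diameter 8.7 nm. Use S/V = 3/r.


Radius r = 8.7/2 = 4.35 nm
S/V = 3 / r = 3 / 4.35
S/V = 0.6897 nm^-1

0.6897


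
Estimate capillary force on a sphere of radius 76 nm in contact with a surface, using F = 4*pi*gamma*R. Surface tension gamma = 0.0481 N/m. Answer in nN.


Convert radius: R = 76 nm = 7.6e-08 m
F = 4 * pi * gamma * R
F = 4 * pi * 0.0481 * 7.6e-08
F = 4.59376e-08 N = 45.9376 nN

45.9376


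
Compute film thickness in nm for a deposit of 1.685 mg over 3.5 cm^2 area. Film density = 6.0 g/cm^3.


Convert: m = 1.685 mg = 1.6850e-06 kg, A = 3.5 cm^2 = 3.5000e-04 m^2, rho = 6.0 g/cm^3 = 6000 kg/m^3
t = m / (A * rho)
t = 1.6850e-06 / (3.5000e-04 * 6000)
t = 8.0238e-07 m = 802.4 nm

802.4


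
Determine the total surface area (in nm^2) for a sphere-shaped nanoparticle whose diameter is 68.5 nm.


Radius r = 68.5/2 = 34.25 nm
Surface area SA = 4 * pi * r^2
SA = 4 * pi * (34.25)^2
SA = 14741.14 nm^2

14741.14


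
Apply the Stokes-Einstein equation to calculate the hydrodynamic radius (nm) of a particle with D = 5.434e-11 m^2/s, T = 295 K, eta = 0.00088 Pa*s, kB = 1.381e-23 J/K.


Stokes-Einstein: R = kB*T / (6*pi*eta*D)
R = 1.381e-23 * 295 / (6 * pi * 0.00088 * 5.434e-11)
R = 4.51973e-09 m = 4.52 nm

4.52


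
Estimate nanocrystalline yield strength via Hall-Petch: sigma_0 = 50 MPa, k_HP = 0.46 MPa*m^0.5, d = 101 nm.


d = 101 nm = 1.01e-07 m
sqrt(d) = 0.000317805
Hall-Petch contribution = k / sqrt(d) = 0.46 / 0.000317805 = 1447.4 MPa
sigma = sigma_0 + k/sqrt(d) = 50 + 1447.4 = 1497.4 MPa

1497.4


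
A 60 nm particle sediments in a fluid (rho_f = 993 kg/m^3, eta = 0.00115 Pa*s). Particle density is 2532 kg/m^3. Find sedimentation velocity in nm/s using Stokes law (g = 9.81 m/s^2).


Radius R = 60/2 nm = 3e-08 m
Density difference = 2532 - 993 = 1539 kg/m^3
v = 2 * R^2 * (rho_p - rho_f) * g / (9 * eta)
v = 2 * (3e-08)^2 * 1539 * 9.81 / (9 * 0.00115)
v = 2.62567e-09 m/s = 2.6257 nm/s

2.6257


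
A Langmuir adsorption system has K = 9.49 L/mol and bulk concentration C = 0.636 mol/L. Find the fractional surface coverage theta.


Langmuir isotherm: theta = K*C / (1 + K*C)
K*C = 9.49 * 0.636 = 6.03564
theta = 6.03564 / (1 + 6.03564) = 6.03564 / 7.03564
theta = 0.8579

0.8579


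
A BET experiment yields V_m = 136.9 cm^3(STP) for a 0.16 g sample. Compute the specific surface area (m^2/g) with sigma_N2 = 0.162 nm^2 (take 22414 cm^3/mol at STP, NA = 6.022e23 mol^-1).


Number of moles in monolayer = V_m / 22414 = 136.9 / 22414 = 0.00610779
Number of molecules = moles * NA = 0.00610779 * 6.022e23
SA = molecules * sigma / mass
SA = (136.9 / 22414) * 6.022e23 * 0.162e-18 / 0.16
SA = 3724.1 m^2/g

3724.1


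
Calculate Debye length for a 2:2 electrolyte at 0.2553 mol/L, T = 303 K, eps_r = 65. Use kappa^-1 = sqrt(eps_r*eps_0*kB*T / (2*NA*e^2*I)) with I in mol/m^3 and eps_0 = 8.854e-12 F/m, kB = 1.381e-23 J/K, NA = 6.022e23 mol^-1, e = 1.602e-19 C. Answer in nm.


Ionic strength I = 0.2553 * 2^2 * 1000 = 1021.2 mol/m^3
kappa^-1 = sqrt(65 * 8.854e-12 * 1.381e-23 * 303 / (2 * 6.022e23 * (1.602e-19)^2 * 1021.2))
kappa^-1 = 0.276 nm

0.276


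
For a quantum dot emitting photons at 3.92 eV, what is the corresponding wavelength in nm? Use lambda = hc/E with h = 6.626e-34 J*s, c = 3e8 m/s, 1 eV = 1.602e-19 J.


Convert energy: E = 3.92 eV = 3.92 * 1.602e-19 = 6.27984e-19 J
lambda = h*c / E = 6.626e-34 * 3e8 / 6.27984e-19
lambda = 3.16537e-07 m = 316.5 nm

316.5


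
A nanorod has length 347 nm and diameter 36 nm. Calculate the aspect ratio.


Aspect ratio AR = length / diameter
AR = 347 / 36
AR = 9.64

9.64


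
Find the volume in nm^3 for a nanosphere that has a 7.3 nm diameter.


Radius r = 7.3/2 = 3.65 nm
Volume V = (4/3) * pi * r^3
V = (4/3) * pi * (3.65)^3
V = 203.69 nm^3

203.69


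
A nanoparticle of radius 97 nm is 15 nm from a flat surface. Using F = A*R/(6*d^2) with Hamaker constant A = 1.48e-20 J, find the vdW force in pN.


Convert to SI: R = 97 nm = 9.7e-08 m, d = 15 nm = 1.5e-08 m
F = A * R / (6 * d^2)
F = 1.48e-20 * 9.7e-08 / (6 * (1.5e-08)^2)
F = 1.06341e-12 N = 1.063 pN

1.063


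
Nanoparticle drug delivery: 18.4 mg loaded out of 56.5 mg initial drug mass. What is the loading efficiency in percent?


Drug loading efficiency = (drug loaded / drug initial) * 100
DLE = 18.4 / 56.5 * 100
DLE = 0.3257 * 100
DLE = 32.57%

32.57


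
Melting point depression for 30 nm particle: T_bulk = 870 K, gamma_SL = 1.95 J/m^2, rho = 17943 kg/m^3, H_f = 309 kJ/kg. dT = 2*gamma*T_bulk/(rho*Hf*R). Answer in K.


Radius R = 30/2 = 15 nm = 1.5e-08 m
Convert H_f = 309 kJ/kg = 309000 J/kg
dT = 2 * gamma_SL * T_bulk / (rho * H_f * R)
dT = 2 * 1.95 * 870 / (17943 * 309000 * 1.5e-08)
dT = 40.8 K

40.8


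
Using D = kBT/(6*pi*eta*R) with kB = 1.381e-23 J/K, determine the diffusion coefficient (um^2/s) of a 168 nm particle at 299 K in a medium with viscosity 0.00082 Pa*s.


Radius R = 168/2 = 84 nm = 8.4e-08 m
D = kB*T / (6*pi*eta*R)
D = 1.381e-23 * 299 / (6 * pi * 0.00082 * 8.4e-08)
D = 3.18032e-12 m^2/s = 3.18 um^2/s

3.18


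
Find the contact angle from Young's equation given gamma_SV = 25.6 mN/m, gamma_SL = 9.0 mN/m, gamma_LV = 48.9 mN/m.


cos(theta) = (gamma_SV - gamma_SL) / gamma_LV
cos(theta) = (25.6 - 9.0) / 48.9
cos(theta) = 0.339468
theta = arccos(0.339468) = 70.16 degrees

70.16


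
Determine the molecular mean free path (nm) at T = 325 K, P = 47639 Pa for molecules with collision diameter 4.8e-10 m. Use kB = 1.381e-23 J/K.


Mean free path: lambda = kB*T / (sqrt(2) * pi * d^2 * P)
lambda = 1.381e-23 * 325 / (sqrt(2) * pi * (4.8e-10)^2 * 47639)
lambda = 9.2038e-08 m
lambda = 92.04 nm

92.04


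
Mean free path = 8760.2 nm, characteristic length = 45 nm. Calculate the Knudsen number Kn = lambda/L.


Knudsen number Kn = lambda / L
Kn = 8760.2 / 45
Kn = 194.6711

194.6711


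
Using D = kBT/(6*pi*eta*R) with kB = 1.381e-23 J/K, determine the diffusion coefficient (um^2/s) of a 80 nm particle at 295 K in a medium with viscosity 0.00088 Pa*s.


Radius R = 80/2 = 40 nm = 4e-08 m
D = kB*T / (6*pi*eta*R)
D = 1.381e-23 * 295 / (6 * pi * 0.00088 * 4e-08)
D = 6.14005e-12 m^2/s = 6.14 um^2/s

6.14


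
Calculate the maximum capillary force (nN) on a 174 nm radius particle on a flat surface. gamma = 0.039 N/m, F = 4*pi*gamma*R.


Convert radius: R = 174 nm = 1.74e-07 m
F = 4 * pi * gamma * R
F = 4 * pi * 0.039 * 1.74e-07
F = 8.52754e-08 N = 85.2754 nN

85.2754


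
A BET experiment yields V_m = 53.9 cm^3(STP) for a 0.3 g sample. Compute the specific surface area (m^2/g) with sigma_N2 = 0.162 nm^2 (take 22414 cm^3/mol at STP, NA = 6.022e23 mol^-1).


Number of moles in monolayer = V_m / 22414 = 53.9 / 22414 = 0.00240475
Number of molecules = moles * NA = 0.00240475 * 6.022e23
SA = molecules * sigma / mass
SA = (53.9 / 22414) * 6.022e23 * 0.162e-18 / 0.3
SA = 782.0 m^2/g

782.0


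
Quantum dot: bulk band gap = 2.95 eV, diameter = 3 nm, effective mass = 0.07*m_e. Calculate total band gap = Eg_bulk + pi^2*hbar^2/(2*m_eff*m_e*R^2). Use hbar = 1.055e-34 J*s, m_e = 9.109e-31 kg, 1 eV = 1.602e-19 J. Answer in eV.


Radius R = 3/2 nm = 1.5e-09 m
Confinement energy dE = pi^2 * hbar^2 / (2 * m_eff * m_e * R^2)
dE = pi^2 * (1.055e-34)^2 / (2 * 0.07 * 9.109e-31 * (1.5e-09)^2) J, divided by 1.602e-19 J/eV
dE = 2.3898 eV
Total band gap = E_g(bulk) + dE = 2.95 + 2.3898 = 5.3398 eV

5.3398


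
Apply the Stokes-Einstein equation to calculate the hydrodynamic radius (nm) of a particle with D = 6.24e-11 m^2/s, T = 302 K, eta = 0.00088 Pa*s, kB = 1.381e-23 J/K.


Stokes-Einstein: R = kB*T / (6*pi*eta*D)
R = 1.381e-23 * 302 / (6 * pi * 0.00088 * 6.24e-11)
R = 4.02932e-09 m = 4.03 nm

4.03


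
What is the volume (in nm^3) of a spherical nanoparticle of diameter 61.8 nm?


Radius r = 61.8/2 = 30.9 nm
Volume V = (4/3) * pi * r^3
V = (4/3) * pi * (30.9)^3
V = 123584.51 nm^3

123584.51


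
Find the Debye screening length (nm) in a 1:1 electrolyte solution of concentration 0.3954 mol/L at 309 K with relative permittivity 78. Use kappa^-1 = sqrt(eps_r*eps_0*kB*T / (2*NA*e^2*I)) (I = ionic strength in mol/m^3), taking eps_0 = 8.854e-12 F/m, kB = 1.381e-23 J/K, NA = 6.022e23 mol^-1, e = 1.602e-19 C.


Ionic strength I = 0.3954 * 1^2 * 1000 = 395.4 mol/m^3
kappa^-1 = sqrt(78 * 8.854e-12 * 1.381e-23 * 309 / (2 * 6.022e23 * (1.602e-19)^2 * 395.4))
kappa^-1 = 0.491 nm

0.491


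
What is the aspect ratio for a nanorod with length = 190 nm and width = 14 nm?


Aspect ratio AR = length / diameter
AR = 190 / 14
AR = 13.57

13.57


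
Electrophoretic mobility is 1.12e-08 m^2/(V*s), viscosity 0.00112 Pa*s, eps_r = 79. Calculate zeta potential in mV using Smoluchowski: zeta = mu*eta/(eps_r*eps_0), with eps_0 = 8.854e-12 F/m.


Smoluchowski equation: zeta = mu * eta / (eps_r * eps_0)
zeta = 1.12e-08 * 0.00112 / (79 * 8.854e-12)
zeta = 0.017934 V = 17.93 mV

17.93


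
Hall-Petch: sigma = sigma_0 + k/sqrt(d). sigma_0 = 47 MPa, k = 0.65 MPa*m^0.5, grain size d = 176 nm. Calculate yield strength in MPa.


d = 176 nm = 1.76e-07 m
sqrt(d) = 0.0004195235
Hall-Petch contribution = k / sqrt(d) = 0.65 / 0.0004195235 = 1549.4 MPa
sigma = sigma_0 + k/sqrt(d) = 47 + 1549.4 = 1596.4 MPa

1596.4


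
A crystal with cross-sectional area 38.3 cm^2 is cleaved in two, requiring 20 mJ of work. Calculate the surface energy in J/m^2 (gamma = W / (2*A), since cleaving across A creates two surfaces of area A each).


Convert: A = 38.3 cm^2 = 0.00383 m^2, W = 20 mJ = 0.02 J
Cleaving exposes two faces of area A, so total new surface = 2*A and gamma = W / (2*A)
gamma = 0.02 / (2 * 0.00383)
gamma = 2.611 J/m^2

2.611


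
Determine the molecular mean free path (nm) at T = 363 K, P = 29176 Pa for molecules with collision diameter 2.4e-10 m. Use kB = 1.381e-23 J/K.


Mean free path: lambda = kB*T / (sqrt(2) * pi * d^2 * P)
lambda = 1.381e-23 * 363 / (sqrt(2) * pi * (2.4e-10)^2 * 29176)
lambda = 6.71409e-07 m
lambda = 671.41 nm

671.41


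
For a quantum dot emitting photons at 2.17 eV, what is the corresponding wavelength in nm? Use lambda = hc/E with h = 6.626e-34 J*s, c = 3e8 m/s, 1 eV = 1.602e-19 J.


Convert energy: E = 2.17 eV = 2.17 * 1.602e-19 = 3.47634e-19 J
lambda = h*c / E = 6.626e-34 * 3e8 / 3.47634e-19
lambda = 5.71808e-07 m = 571.8 nm

571.8


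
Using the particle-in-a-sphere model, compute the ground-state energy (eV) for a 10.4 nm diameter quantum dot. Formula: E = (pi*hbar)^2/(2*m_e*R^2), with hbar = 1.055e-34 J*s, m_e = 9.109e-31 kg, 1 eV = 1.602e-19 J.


Radius R = 10.4/2 = 5.2 nm = 5.2e-09 m
E = (pi * 1.055e-34)^2 / (2 * 9.109e-31 * (5.2e-09)^2)
E(J) = 2.22996e-21
E = E(J) / 1.602e-19 = 0.0139 eV

0.0139


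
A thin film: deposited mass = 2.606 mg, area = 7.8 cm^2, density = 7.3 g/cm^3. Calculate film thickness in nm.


Convert: m = 2.606 mg = 2.6060e-06 kg, A = 7.8 cm^2 = 7.8000e-04 m^2, rho = 7.3 g/cm^3 = 7300 kg/m^3
t = m / (A * rho)
t = 2.6060e-06 / (7.8000e-04 * 7300)
t = 4.5767e-07 m = 457.7 nm

457.7


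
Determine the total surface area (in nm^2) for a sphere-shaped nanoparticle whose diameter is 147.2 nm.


Radius r = 147.2/2 = 73.6 nm
Surface area SA = 4 * pi * r^2
SA = 4 * pi * (73.6)^2
SA = 68071.53 nm^2

68071.53


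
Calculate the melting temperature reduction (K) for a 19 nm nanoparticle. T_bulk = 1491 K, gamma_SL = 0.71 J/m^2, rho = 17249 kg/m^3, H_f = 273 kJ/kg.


Radius R = 19/2 = 9.5 nm = 9.5e-09 m
Convert H_f = 273 kJ/kg = 273000 J/kg
dT = 2 * gamma_SL * T_bulk / (rho * H_f * R)
dT = 2 * 0.71 * 1491 / (17249 * 273000 * 9.5e-09)
dT = 47.3 K

47.3


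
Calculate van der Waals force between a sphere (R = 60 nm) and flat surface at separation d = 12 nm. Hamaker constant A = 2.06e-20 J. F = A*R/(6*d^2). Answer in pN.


Convert to SI: R = 60 nm = 6e-08 m, d = 12 nm = 1.2e-08 m
F = A * R / (6 * d^2)
F = 2.06e-20 * 6e-08 / (6 * (1.2e-08)^2)
F = 1.43056e-12 N = 1.431 pN

1.431


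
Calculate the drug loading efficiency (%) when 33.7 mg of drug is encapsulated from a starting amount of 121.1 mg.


Drug loading efficiency = (drug loaded / drug initial) * 100
DLE = 33.7 / 121.1 * 100
DLE = 0.2783 * 100
DLE = 27.83%

27.83


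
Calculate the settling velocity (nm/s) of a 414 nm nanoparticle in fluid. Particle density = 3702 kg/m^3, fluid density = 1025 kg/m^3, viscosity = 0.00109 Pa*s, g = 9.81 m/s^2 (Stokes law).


Radius R = 414/2 nm = 2.07e-07 m
Density difference = 3702 - 1025 = 2677 kg/m^3
v = 2 * R^2 * (rho_p - rho_f) * g / (9 * eta)
v = 2 * (2.07e-07)^2 * 2677 * 9.81 / (9 * 0.00109)
v = 2.29414e-07 m/s = 229.4135 nm/s

229.4135


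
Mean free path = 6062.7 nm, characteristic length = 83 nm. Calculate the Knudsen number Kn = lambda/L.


Knudsen number Kn = lambda / L
Kn = 6062.7 / 83
Kn = 73.0446

73.0446


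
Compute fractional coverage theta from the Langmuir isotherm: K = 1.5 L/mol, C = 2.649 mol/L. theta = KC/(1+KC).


Langmuir isotherm: theta = K*C / (1 + K*C)
K*C = 1.5 * 2.649 = 3.9735
theta = 3.9735 / (1 + 3.9735) = 3.9735 / 4.9735
theta = 0.7989

0.7989


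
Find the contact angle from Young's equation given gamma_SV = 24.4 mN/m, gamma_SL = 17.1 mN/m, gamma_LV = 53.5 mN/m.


cos(theta) = (gamma_SV - gamma_SL) / gamma_LV
cos(theta) = (24.4 - 17.1) / 53.5
cos(theta) = 0.136449
theta = arccos(0.136449) = 82.16 degrees

82.16


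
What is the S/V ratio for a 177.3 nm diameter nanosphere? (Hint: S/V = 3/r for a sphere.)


Radius r = 177.3/2 = 88.65 nm
S/V = 3 / r = 3 / 88.65
S/V = 0.0338 nm^-1

0.0338


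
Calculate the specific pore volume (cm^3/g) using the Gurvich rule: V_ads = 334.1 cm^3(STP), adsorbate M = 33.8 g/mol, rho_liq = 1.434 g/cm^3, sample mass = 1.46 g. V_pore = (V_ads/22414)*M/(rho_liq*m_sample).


Moles adsorbed n = V_ads / 22414 = 334.1 / 22414 = 1.490586e-02 mol
Liquid volume V_liq = n * M / rho_liq = 1.490586e-02 * 33.8 / 1.434 = 0.35134 cm^3
Specific pore volume V_pore = V_liq / m_sample = 0.35134 / 1.46
V_pore = 0.2406 cm^3/g

0.2406


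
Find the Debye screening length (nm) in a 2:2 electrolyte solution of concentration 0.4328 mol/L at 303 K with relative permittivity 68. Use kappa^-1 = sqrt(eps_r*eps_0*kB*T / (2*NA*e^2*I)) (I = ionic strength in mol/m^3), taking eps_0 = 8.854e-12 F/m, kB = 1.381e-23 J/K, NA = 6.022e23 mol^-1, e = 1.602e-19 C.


Ionic strength I = 0.4328 * 2^2 * 1000 = 1731.2 mol/m^3
kappa^-1 = sqrt(68 * 8.854e-12 * 1.381e-23 * 303 / (2 * 6.022e23 * (1.602e-19)^2 * 1731.2))
kappa^-1 = 0.217 nm

0.217


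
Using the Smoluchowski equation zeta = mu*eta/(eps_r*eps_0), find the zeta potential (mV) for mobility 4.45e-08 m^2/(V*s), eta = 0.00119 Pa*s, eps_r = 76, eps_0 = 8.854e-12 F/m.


Smoluchowski equation: zeta = mu * eta / (eps_r * eps_0)
zeta = 4.45e-08 * 0.00119 / (76 * 8.854e-12)
zeta = 0.078696 V = 78.7 mV

78.7


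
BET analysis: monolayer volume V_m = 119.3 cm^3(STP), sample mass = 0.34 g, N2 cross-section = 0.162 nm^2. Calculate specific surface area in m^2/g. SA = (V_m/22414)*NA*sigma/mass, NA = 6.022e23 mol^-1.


Number of moles in monolayer = V_m / 22414 = 119.3 / 22414 = 0.00532257
Number of molecules = moles * NA = 0.00532257 * 6.022e23
SA = molecules * sigma / mass
SA = (119.3 / 22414) * 6.022e23 * 0.162e-18 / 0.34
SA = 1527.2 m^2/g

1527.2


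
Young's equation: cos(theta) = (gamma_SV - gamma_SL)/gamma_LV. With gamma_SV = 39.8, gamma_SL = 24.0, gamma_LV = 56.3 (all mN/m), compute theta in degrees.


cos(theta) = (gamma_SV - gamma_SL) / gamma_LV
cos(theta) = (39.8 - 24.0) / 56.3
cos(theta) = 0.280639
theta = arccos(0.280639) = 73.7 degrees

73.7


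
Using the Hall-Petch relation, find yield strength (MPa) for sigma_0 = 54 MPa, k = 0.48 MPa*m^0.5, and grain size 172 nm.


d = 172 nm = 1.72e-07 m
sqrt(d) = 0.0004147288
Hall-Petch contribution = k / sqrt(d) = 0.48 / 0.0004147288 = 1157.4 MPa
sigma = sigma_0 + k/sqrt(d) = 54 + 1157.4 = 1211.4 MPa

1211.4


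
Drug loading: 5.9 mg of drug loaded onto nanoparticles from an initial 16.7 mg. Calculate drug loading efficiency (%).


Drug loading efficiency = (drug loaded / drug initial) * 100
DLE = 5.9 / 16.7 * 100
DLE = 0.3533 * 100
DLE = 35.33%

35.33


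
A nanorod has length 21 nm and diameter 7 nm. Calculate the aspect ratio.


Aspect ratio AR = length / diameter
AR = 21 / 7
AR = 3.0

3.0


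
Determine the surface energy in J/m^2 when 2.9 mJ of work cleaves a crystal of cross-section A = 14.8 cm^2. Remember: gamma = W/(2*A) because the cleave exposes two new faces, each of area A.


Convert: A = 14.8 cm^2 = 0.00148 m^2, W = 2.9 mJ = 0.0029 J
Cleaving exposes two faces of area A, so total new surface = 2*A and gamma = W / (2*A)
gamma = 0.0029 / (2 * 0.00148)
gamma = 0.98 J/m^2

0.98
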